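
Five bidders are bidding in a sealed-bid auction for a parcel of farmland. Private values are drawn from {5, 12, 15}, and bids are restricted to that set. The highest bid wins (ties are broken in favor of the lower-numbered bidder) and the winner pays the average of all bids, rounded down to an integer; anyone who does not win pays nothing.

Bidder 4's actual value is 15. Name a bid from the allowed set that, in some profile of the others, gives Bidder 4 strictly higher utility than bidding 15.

Suppose Bidder 1 bids 5, Bidder 2 bids 5, Bidder 3 bids 5 and Bidder 5 bids 5.
Bid 15: wins, pays 7, utility 15 - 7 = 8.
Bid 12: wins, pays 6, utility 15 - 6 = 9.
So bidding 12 beats truth here (9 > 8).

12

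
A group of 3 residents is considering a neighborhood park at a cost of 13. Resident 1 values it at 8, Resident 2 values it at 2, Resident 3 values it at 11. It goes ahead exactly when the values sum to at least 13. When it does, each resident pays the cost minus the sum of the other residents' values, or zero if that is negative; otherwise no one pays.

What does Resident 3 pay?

3

Total value 21 ≥ cost 13, so the project is built.
The other residents' values sum to 10.
Cost minus that sum is 13 - 10 = 3.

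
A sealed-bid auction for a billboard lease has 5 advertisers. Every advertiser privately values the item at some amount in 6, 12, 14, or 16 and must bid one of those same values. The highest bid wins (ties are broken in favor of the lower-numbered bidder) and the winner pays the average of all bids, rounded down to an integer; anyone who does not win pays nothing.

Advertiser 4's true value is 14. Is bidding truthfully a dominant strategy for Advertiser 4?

Consider the case where Advertiser 1 bids 6, Advertiser 2 bids 6, Advertiser 3 bids 6 and Advertiser 5 bids 16.
Truthful bid 14: loses, pays 0, utility 0.
Bid 16 instead: wins, pays 10, utility 14 - 10 = 4.
Since 4 > 0, bidding 16 is strictly better here, so truthful bidding is not dominant.

No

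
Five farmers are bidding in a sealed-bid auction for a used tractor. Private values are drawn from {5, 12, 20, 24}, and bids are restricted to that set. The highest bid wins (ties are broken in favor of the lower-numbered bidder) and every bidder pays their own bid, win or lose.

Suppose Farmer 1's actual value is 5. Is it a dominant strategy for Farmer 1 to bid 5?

Check each profile of the others' bids and compare truth against every alternative bid.
Others bid (5, 5, 5, 5): truth gives 0, best alternative gives -7.
Others bid (5, 5, 5, 20): truth gives -5, best alternative gives -12.
Others bid (5, 5, 5, 24): truth gives -5, best alternative gives -12.
Others bid (5, 5, 12, 20): truth gives -5, best alternative gives -12.
Others bid (5, 5, 12, 24): truth gives -5, best alternative gives -12.
Others bid (5, 5, 20, 5): truth gives -5, best alternative gives -12.
(Remaining 250 profiles checked similarly; truth is weakly best in each.)
In every case the truthful bid is at least as good as any alternative, so it is a dominant strategy.

Yes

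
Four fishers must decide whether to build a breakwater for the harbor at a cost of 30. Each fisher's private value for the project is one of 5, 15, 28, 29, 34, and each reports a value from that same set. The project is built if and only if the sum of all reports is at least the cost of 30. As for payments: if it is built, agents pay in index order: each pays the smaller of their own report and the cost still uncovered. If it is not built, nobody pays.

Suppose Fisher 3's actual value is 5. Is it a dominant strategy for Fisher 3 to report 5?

Yes

Check each profile of the others' reports and compare truth against every alternative report.
Others report (5, 5, 5): truth gives 0, best alternative gives -10.
Others report (5, 5, 15): truth gives 0, best alternative gives -10.
Others report (5, 5, 28): truth gives 0, best alternative gives -10.
Others report (5, 5, 29): truth gives 0, best alternative gives -10.
Others report (5, 5, 34): truth gives 0, best alternative gives -10.
Others report (5, 15, 5): truth gives 0, best alternative gives -5.
(Remaining 119 profiles checked similarly; truth is weakly best in each.)
In every case the truthful report is at least as good as any alternative, so it is a dominant strategy.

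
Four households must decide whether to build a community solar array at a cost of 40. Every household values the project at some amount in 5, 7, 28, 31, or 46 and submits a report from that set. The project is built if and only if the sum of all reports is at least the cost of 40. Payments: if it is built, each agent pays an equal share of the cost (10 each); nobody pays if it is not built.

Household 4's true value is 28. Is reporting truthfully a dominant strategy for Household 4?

Check each profile of the others' reports and compare truth against every alternative report.
Others report (5, 5, 5): truth gives 18, best alternative gives 18.
Others report (5, 5, 7): truth gives 18, best alternative gives 18.
Others report (5, 5, 28): truth gives 18, best alternative gives 18.
Others report (5, 5, 31): truth gives 18, best alternative gives 18.
Others report (5, 5, 46): truth gives 18, best alternative gives 18.
Others report (5, 7, 5): truth gives 18, best alternative gives 18.
(Remaining 119 profiles checked similarly; truth is weakly best in each.)
In every case the truthful report is at least as good as any alternative, so it is a dominant strategy.

Yes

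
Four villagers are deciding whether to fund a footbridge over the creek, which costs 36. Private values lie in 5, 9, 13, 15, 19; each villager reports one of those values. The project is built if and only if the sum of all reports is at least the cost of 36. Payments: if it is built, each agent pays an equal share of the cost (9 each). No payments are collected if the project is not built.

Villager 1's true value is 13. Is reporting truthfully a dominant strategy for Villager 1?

Consider the case where Villager 2 reports 5, Villager 3 reports 5 and Villager 4 reports 9.
Truthful report 13: project not built, utility 0.
Report 19 instead: project built, pays 9, utility 13 - 9 = 4.
Since 4 > 0, reporting 19 is strictly better here, so truthful reporting is not dominant.

No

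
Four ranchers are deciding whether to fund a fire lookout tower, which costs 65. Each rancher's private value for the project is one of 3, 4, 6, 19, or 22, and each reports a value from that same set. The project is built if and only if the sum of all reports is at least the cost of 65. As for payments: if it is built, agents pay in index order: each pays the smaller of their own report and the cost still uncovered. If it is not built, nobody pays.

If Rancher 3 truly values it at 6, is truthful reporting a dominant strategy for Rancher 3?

Consider the case where Rancher 1 reports 19, Rancher 2 reports 22 and Rancher 4 reports 22.
Truthful report 6: project built, pays 6, utility 6 - 6 = 0.
Report 3 instead: project built, pays 3, utility 6 - 3 = 3.
Since 3 > 0, reporting 3 is strictly better here, so truthful reporting is not dominant.

No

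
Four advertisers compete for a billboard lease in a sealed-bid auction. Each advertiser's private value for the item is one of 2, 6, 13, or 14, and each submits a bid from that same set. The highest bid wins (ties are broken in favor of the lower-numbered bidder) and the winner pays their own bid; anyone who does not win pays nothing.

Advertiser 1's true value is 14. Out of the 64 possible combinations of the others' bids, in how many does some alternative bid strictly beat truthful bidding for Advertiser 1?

Others bid (2, 2, 2): truth gives 0; bid 2 gives 12 > 0. Violating.
Others bid (2, 2, 6): truth gives 0; bid 6 gives 8 > 0. Violating.
Others bid (2, 2, 13): truth gives 0; bid 13 gives 1 > 0. Violating.
Others bid (2, 6, 2): truth gives 0; bid 6 gives 8 > 0. Violating.
Others bid (2, 2, 14): truth gives 0; no alternative beats it.
Others bid (2, 6, 14): truth gives 0; no alternative beats it.
(Checking all 64 profiles: 27 have a profitable deviation, 37 do not.)

27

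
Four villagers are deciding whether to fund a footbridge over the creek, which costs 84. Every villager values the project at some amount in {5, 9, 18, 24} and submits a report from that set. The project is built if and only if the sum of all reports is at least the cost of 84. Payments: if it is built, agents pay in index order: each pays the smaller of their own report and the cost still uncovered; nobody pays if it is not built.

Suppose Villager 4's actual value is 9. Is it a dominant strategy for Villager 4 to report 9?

Check each profile of the others' reports and compare truth against every alternative report.
Others report (5, 5, 5): truth gives 0, best alternative gives 0.
Others report (5, 5, 9): truth gives 0, best alternative gives 0.
Others report (5, 5, 18): truth gives 0, best alternative gives 0.
Others report (5, 5, 24): truth gives 0, best alternative gives 0.
Others report (5, 9, 5): truth gives 0, best alternative gives 0.
Others report (5, 9, 9): truth gives 0, best alternative gives 0.
(Remaining 58 profiles checked similarly; truth is weakly best in each.)
In every case the truthful report is at least as good as any alternative, so it is a dominant strategy.

Yes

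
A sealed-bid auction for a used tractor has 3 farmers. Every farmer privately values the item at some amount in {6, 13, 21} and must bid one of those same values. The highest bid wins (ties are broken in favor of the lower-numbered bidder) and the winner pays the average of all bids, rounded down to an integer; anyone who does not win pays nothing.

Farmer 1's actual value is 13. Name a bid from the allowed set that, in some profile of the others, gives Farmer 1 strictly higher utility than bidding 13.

Suppose Farmer 2 bids 6 and Farmer 3 bids 6.
Bid 13: wins, pays 8, utility 13 - 8 = 5.
Bid 6: wins, pays 6, utility 13 - 6 = 7.
So bidding 6 beats truth here (7 > 5).

6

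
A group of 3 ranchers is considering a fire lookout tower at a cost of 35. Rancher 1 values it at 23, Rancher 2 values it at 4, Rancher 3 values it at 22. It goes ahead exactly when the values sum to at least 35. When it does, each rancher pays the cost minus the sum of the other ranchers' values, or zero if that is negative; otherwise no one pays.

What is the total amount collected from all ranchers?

17

Total value 49 ≥ cost 35, so it is built.
Rancher 1: others sum to 26; max(0, 35 - 26) = 9.
Rancher 2: others sum to 45; max(0, 35 - 45) = 0.
Rancher 3: others sum to 27; max(0, 35 - 27) = 8.
Total collected = 9 + 0 + 8 = 17.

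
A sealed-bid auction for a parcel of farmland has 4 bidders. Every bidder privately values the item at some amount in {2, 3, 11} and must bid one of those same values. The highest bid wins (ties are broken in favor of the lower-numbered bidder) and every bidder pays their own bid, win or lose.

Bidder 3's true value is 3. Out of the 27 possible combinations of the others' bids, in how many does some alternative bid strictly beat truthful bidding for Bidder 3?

Others bid (2, 2, 11): truth gives -3; bid 2 gives -2 > -3. Violating.
Others bid (2, 3, 2): truth gives -3; bid 2 gives -2 > -3. Violating.
Others bid (2, 3, 3): truth gives -3; bid 2 gives -2 > -3. Violating.
Others bid (2, 3, 11): truth gives -3; bid 2 gives -2 > -3. Violating.
Others bid (2, 2, 2): truth gives 0; no alternative beats it.
Others bid (2, 2, 3): truth gives 0; no alternative beats it.
(Checking all 27 profiles: 25 have a profitable deviation, 2 do not.)

25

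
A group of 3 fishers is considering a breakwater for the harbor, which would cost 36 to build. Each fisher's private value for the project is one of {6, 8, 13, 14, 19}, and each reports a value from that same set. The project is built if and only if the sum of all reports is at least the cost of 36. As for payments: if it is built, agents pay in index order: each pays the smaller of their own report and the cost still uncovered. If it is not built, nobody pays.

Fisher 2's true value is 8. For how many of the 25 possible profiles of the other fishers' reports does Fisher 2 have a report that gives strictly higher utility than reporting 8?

5

Others report (13, 19): truth gives 0; report 6 gives 2 > 0. Violating.
Others report (14, 19): truth gives 0; report 6 gives 2 > 0. Violating.
Others report (19, 13): truth gives 0; report 6 gives 2 > 0. Violating.
Others report (19, 14): truth gives 0; report 6 gives 2 > 0. Violating.
Others report (6, 6): truth gives 0; no alternative beats it.
Others report (6, 8): truth gives 0; no alternative beats it.
(Checking all 25 profiles: 5 have a profitable deviation, 20 do not.)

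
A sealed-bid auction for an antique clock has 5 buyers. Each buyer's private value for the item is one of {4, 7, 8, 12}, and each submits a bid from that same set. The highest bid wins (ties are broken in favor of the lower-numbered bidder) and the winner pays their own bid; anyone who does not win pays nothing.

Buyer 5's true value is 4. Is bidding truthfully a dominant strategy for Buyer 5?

Check each profile of the others' bids and compare truth against every alternative bid.
Others bid (4, 4, 4, 4): truth gives 0, best alternative gives -3.
Others bid (4, 4, 4, 7): truth gives 0, best alternative gives 0.
Others bid (4, 4, 4, 8): truth gives 0, best alternative gives 0.
Others bid (4, 4, 4, 12): truth gives 0, best alternative gives 0.
Others bid (4, 4, 7, 4): truth gives 0, best alternative gives 0.
Others bid (4, 4, 7, 7): truth gives 0, best alternative gives 0.
(Remaining 250 profiles checked similarly; truth is weakly best in each.)
In every case the truthful bid is at least as good as any alternative, so it is a dominant strategy.

Yes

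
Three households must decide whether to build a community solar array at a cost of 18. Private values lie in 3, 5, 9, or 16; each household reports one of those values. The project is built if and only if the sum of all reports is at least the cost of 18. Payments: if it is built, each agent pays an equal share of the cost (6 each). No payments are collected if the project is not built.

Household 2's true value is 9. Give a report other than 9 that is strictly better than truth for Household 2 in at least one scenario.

Suppose Household 1 reports 3 and Household 3 reports 3.
Report 9: project not built, utility 0.
Report 16: project built, pays 6, utility 9 - 6 = 3.
So reporting 16 beats truth here (3 > 0).

16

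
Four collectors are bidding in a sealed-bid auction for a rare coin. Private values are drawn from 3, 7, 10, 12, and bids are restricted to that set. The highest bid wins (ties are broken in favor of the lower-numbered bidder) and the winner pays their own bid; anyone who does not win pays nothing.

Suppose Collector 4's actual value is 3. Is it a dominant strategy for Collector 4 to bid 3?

Check each profile of the others' bids and compare truth against every alternative bid.
Others bid (3, 3, 3): truth gives 0, best alternative gives -4.
Others bid (3, 3, 7): truth gives 0, best alternative gives 0.
Others bid (3, 3, 10): truth gives 0, best alternative gives 0.
Others bid (3, 3, 12): truth gives 0, best alternative gives 0.
Others bid (3, 7, 3): truth gives 0, best alternative gives 0.
Others bid (3, 7, 7): truth gives 0, best alternative gives 0.
(Remaining 58 profiles checked similarly; truth is weakly best in each.)
In every case the truthful bid is at least as good as any alternative, so it is a dominant strategy.

Yes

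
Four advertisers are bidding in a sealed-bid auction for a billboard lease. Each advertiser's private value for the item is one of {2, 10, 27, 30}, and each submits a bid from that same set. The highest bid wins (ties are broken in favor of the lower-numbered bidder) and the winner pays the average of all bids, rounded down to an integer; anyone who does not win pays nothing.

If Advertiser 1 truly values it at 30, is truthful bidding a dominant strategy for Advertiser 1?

Consider the case where Advertiser 2 bids 2, Advertiser 3 bids 2 and Advertiser 4 bids 2.
Truthful bid 30: wins, pays 9, utility 30 - 9 = 21.
Bid 2 instead: wins, pays 2, utility 30 - 2 = 28.
Since 28 > 21, bidding 2 is strictly better here, so truthful bidding is not dominant.

No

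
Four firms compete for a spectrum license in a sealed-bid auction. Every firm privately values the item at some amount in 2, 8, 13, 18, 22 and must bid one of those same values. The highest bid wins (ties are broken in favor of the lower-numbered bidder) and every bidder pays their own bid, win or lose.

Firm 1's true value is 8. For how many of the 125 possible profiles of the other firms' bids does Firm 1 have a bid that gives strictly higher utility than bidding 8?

Others bid (2, 2, 2): truth gives 0; bid 2 gives 6 > 0. Violating.
Others bid (2, 2, 13): truth gives -8; bid 2 gives -2 > -8. Violating.
Others bid (2, 2, 18): truth gives -8; bid 2 gives -2 > -8. Violating.
Others bid (2, 2, 22): truth gives -8; bid 2 gives -2 > -8. Violating.
Others bid (2, 2, 8): truth gives 0; no alternative beats it.
Others bid (2, 8, 2): truth gives 0; no alternative beats it.
(Checking all 125 profiles: 118 have a profitable deviation, 7 do not.)

118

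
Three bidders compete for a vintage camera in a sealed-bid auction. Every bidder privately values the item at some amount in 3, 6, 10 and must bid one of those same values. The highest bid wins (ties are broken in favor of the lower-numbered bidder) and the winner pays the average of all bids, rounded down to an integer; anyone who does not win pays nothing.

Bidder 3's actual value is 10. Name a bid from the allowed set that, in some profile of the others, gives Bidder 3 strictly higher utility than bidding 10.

Suppose Bidder 1 bids 3 and Bidder 2 bids 3.
Bid 10: wins, pays 5, utility 10 - 5 = 5.
Bid 6: wins, pays 4, utility 10 - 4 = 6.
So bidding 6 beats truth here (6 > 5).

6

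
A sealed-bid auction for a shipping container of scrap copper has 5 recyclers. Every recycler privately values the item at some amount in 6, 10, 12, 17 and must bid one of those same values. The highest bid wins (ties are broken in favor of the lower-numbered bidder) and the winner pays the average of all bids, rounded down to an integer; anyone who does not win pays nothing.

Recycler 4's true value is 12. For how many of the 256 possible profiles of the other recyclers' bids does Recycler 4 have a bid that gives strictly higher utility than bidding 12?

55

Others bid (6, 6, 6, 6): truth gives 5; bid 10 gives 6 > 5. Violating.
Others bid (6, 6, 6, 10): truth gives 4; bid 10 gives 5 > 4. Violating.
Others bid (6, 6, 6, 17): truth gives 0; bid 17 gives 2 > 0. Violating.
Others bid (6, 6, 10, 17): truth gives 0; bid 17 gives 1 > 0. Violating.
Others bid (6, 6, 6, 12): truth gives 4; no alternative beats it.
Others bid (6, 6, 10, 6): truth gives 4; no alternative beats it.
(Checking all 256 profiles: 55 have a profitable deviation, 201 do not.)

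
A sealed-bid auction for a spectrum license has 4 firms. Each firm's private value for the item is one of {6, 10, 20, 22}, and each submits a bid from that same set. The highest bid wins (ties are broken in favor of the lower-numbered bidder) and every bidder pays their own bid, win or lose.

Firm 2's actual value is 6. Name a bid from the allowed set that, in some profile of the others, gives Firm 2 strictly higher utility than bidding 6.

10

Suppose Firm 1 bids 6, Firm 3 bids 6 and Firm 4 bids 6.
Bid 6: loses but pays 6, utility -6.
Bid 10: wins, pays 10, utility 6 - 10 = -4.
So bidding 10 beats truth here (-4 > -6).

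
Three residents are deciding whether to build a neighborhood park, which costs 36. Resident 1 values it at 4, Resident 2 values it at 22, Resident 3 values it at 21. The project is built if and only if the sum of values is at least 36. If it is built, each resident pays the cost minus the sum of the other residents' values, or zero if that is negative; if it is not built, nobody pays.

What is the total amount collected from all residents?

Total value 47 ≥ cost 36, so it is built.
Resident 1: others sum to 43; max(0, 36 - 43) = 0.
Resident 2: others sum to 25; max(0, 36 - 25) = 11.
Resident 3: others sum to 26; max(0, 36 - 26) = 10.
Total collected = 0 + 11 + 10 = 21.

21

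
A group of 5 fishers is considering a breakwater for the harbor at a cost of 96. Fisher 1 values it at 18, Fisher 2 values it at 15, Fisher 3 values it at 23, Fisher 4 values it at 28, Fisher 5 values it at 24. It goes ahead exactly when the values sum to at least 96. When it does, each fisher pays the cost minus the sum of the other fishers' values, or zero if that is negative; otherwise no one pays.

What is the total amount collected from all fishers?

Total value 108 ≥ cost 96, so it is built.
Fisher 1: others sum to 90; max(0, 96 - 90) = 6.
Fisher 2: others sum to 93; max(0, 96 - 93) = 3.
Fisher 3: others sum to 85; max(0, 96 - 85) = 11.
Fisher 4: others sum to 80; max(0, 96 - 80) = 16.
Fisher 5: others sum to 84; max(0, 96 - 84) = 12.
Total collected = 6 + 3 + 11 + 16 + 12 = 48.

48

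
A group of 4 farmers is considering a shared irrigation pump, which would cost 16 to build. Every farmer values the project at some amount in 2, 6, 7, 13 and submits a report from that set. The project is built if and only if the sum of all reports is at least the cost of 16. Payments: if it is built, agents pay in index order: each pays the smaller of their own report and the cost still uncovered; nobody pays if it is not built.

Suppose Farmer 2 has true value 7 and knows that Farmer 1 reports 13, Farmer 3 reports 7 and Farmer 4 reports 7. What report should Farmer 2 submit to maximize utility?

Report 2: project built, pays 2, utility 7 - 2 = 5.
Report 6: project built, pays 3, utility 7 - 3 = 4.
Report 7: project built, pays 3, utility 7 - 3 = 4.
Report 13: project built, pays 3, utility 7 - 3 = 4.
The best choice is 2 with utility 5.

2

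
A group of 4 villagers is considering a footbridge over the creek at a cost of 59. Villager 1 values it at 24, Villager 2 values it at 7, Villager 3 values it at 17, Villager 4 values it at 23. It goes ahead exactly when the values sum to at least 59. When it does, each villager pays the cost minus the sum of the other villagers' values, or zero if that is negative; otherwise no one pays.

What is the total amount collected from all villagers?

28

Total value 71 ≥ cost 59, so it is built.
Villager 1: others sum to 47; max(0, 59 - 47) = 12.
Villager 2: others sum to 64; max(0, 59 - 64) = 0.
Villager 3: others sum to 54; max(0, 59 - 54) = 5.
Villager 4: others sum to 48; max(0, 59 - 48) = 11.
Total collected = 12 + 0 + 5 + 11 = 28.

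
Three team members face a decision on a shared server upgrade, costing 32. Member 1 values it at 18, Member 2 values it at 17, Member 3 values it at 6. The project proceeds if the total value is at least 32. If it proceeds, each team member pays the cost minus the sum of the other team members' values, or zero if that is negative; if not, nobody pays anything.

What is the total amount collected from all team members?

17

Total value 41 ≥ cost 32, so it is built.
Member 1: others sum to 23; max(0, 32 - 23) = 9.
Member 2: others sum to 24; max(0, 32 - 24) = 8.
Member 3: others sum to 35; max(0, 32 - 35) = 0.
Total collected = 9 + 8 + 0 = 17.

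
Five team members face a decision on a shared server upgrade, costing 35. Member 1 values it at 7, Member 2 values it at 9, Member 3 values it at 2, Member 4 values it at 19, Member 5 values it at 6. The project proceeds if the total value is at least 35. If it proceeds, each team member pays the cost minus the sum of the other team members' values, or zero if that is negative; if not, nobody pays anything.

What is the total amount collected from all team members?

Total value 43 ≥ cost 35, so it is built.
Member 1: others sum to 36; max(0, 35 - 36) = 0.
Member 2: others sum to 34; max(0, 35 - 34) = 1.
Member 3: others sum to 41; max(0, 35 - 41) = 0.
Member 4: others sum to 24; max(0, 35 - 24) = 11.
Member 5: others sum to 37; max(0, 35 - 37) = 0.
Total collected = 0 + 1 + 0 + 11 + 0 = 12.

12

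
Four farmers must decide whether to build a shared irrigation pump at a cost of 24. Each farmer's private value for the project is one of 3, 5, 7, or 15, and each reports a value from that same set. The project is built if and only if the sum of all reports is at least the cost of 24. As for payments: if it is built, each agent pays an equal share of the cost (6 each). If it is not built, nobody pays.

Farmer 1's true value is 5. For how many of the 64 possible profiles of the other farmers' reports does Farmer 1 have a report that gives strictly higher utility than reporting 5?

Others report (5, 7, 7): truth gives -1; report 3 gives 0 > -1. Violating.
Others report (7, 5, 7): truth gives -1; report 3 gives 0 > -1. Violating.
Others report (7, 7, 5): truth gives -1; report 3 gives 0 > -1. Violating.
Others report (3, 3, 3): truth gives 0; no alternative beats it.
Others report (3, 3, 5): truth gives 0; no alternative beats it.
(Checking all 64 profiles: 3 have a profitable deviation, 61 do not.)

3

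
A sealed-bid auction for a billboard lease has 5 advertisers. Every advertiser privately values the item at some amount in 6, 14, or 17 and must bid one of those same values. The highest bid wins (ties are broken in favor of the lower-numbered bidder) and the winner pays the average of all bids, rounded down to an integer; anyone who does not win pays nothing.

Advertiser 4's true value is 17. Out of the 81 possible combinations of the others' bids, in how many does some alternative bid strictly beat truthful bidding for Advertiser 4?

1

Others bid (6, 6, 6, 6): truth gives 9; bid 14 gives 10 > 9. Violating.
Others bid (6, 6, 6, 14): truth gives 8; no alternative beats it.
Others bid (6, 6, 6, 17): truth gives 7; no alternative beats it.
(Checking all 81 profiles: 1 has a profitable deviation, 80 do not.)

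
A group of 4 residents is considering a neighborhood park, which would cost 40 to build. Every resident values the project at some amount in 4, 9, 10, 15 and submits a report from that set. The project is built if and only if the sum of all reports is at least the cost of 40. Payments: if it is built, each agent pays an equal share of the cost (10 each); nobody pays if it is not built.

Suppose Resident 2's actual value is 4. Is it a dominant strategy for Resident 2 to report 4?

Yes

Check each profile of the others' reports and compare truth against every alternative report.
Others report (4, 15, 15): truth gives 0, best alternative gives -6.
Others report (9, 9, 15): truth gives 0, best alternative gives -6.
Others report (9, 10, 15): truth gives 0, best alternative gives -6.
Others report (9, 15, 9): truth gives 0, best alternative gives -6.
Others report (9, 15, 10): truth gives 0, best alternative gives -6.
Others report (10, 9, 15): truth gives 0, best alternative gives -6.
(Remaining 58 profiles checked similarly; truth is weakly best in each.)
In every case the truthful report is at least as good as any alternative, so it is a dominant strategy.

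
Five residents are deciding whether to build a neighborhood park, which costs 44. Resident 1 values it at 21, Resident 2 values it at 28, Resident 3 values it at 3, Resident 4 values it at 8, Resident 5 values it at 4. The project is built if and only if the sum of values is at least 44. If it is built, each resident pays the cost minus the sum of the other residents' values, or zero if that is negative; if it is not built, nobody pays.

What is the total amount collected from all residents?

9

Total value 64 ≥ cost 44, so it is built.
Resident 1: others sum to 43; max(0, 44 - 43) = 1.
Resident 2: others sum to 36; max(0, 44 - 36) = 8.
Resident 3: others sum to 61; max(0, 44 - 61) = 0.
Resident 4: others sum to 56; max(0, 44 - 56) = 0.
Resident 5: others sum to 60; max(0, 44 - 60) = 0.
Total collected = 1 + 8 + 0 + 0 + 0 = 9.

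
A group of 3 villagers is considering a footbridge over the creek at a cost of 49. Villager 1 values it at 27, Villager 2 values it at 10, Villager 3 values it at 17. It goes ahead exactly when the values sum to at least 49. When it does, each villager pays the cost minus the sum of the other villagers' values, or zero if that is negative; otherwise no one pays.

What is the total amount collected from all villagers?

Total value 54 ≥ cost 49, so it is built.
Villager 1: others sum to 27; max(0, 49 - 27) = 22.
Villager 2: others sum to 44; max(0, 49 - 44) = 5.
Villager 3: others sum to 37; max(0, 49 - 37) = 12.
Total collected = 22 + 5 + 12 = 39.

39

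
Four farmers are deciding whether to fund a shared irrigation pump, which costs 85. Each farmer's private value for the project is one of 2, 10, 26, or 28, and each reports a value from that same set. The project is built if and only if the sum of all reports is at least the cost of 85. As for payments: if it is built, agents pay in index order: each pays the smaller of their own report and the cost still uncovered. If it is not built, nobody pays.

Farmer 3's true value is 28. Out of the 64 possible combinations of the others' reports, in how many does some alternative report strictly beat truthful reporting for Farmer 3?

20

Others report (10, 26, 26): truth gives 0; report 26 gives 2 > 0. Violating.
Others report (10, 26, 28): truth gives 0; report 26 gives 2 > 0. Violating.
Others report (10, 28, 26): truth gives 0; report 26 gives 2 > 0. Violating.
Others report (10, 28, 28): truth gives 0; report 26 gives 2 > 0. Violating.
Others report (2, 2, 2): truth gives 0; no alternative beats it.
Others report (2, 2, 10): truth gives 0; no alternative beats it.
(Checking all 64 profiles: 20 have a profitable deviation, 44 do not.)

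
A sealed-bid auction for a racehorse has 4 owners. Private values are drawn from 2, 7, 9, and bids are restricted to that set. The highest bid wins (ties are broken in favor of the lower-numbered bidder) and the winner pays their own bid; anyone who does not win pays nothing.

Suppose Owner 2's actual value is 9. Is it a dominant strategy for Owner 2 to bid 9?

Consider the case where Owner 1 bids 2, Owner 3 bids 2 and Owner 4 bids 2.
Truthful bid 9: wins, pays 9, utility 9 - 9 = 0.
Bid 7 instead: wins, pays 7, utility 9 - 7 = 2.
Since 2 > 0, bidding 7 is strictly better here, so truthful bidding is not dominant.

No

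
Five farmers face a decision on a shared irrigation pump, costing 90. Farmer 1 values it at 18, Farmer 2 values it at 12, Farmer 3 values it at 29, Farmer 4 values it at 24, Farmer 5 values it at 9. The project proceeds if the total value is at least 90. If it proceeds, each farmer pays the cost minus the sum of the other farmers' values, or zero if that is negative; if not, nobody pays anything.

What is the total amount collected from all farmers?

Total value 92 ≥ cost 90, so it is built.
Farmer 1: others sum to 74; max(0, 90 - 74) = 16.
Farmer 2: others sum to 80; max(0, 90 - 80) = 10.
Farmer 3: others sum to 63; max(0, 90 - 63) = 27.
Farmer 4: others sum to 68; max(0, 90 - 68) = 22.
Farmer 5: others sum to 83; max(0, 90 - 83) = 7.
Total collected = 16 + 10 + 27 + 22 + 7 = 82.

82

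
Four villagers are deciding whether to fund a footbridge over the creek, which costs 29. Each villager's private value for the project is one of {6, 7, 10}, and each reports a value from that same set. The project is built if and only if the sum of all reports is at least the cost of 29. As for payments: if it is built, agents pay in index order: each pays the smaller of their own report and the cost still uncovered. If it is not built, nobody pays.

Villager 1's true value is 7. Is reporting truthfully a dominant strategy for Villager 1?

Consider the case where Villager 2 reports 6, Villager 3 reports 7 and Villager 4 reports 10.
Truthful report 7: project built, pays 7, utility 7 - 7 = 0.
Report 6 instead: project built, pays 6, utility 7 - 6 = 1.
Since 1 > 0, reporting 6 is strictly better here, so truthful reporting is not dominant.

No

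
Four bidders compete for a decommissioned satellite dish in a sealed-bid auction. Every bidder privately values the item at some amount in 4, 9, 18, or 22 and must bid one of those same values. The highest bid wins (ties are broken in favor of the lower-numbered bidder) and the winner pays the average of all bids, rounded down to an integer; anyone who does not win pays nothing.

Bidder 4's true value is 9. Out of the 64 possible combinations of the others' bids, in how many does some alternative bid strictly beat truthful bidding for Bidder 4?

Others bid (4, 4, 9): truth gives 0; bid 18 gives 1 > 0. Violating.
Others bid (4, 9, 4): truth gives 0; bid 18 gives 1 > 0. Violating.
Others bid (9, 4, 4): truth gives 0; bid 18 gives 1 > 0. Violating.
Others bid (4, 4, 4): truth gives 4; no alternative beats it.
Others bid (4, 4, 18): truth gives 0; no alternative beats it.
(Checking all 64 profiles: 3 have a profitable deviation, 61 do not.)

3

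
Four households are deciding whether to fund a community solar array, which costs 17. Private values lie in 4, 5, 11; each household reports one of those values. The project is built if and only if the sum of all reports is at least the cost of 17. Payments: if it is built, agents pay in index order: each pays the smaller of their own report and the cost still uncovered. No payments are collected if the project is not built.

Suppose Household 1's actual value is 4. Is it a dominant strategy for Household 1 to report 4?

Yes

Check each profile of the others' reports and compare truth against every alternative report.
Others report (4, 4, 4): truth gives 0, best alternative gives -1.
Others report (4, 4, 5): truth gives 0, best alternative gives -1.
Others report (4, 4, 11): truth gives 0, best alternative gives -1.
Others report (4, 5, 4): truth gives 0, best alternative gives -1.
Others report (4, 5, 5): truth gives 0, best alternative gives -1.
Others report (4, 5, 11): truth gives 0, best alternative gives -1.
(Remaining 21 profiles checked similarly; truth is weakly best in each.)
In every case the truthful report is at least as good as any alternative, so it is a dominant strategy.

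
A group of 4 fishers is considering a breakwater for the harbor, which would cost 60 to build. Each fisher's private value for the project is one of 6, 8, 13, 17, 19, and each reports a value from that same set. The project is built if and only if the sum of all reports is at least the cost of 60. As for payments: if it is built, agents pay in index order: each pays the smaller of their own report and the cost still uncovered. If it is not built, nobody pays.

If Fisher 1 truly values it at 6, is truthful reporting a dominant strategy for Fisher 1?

Yes

Check each profile of the others' reports and compare truth against every alternative report.
Others report (17, 17, 19): truth gives 0, best alternative gives -2.
Others report (17, 19, 17): truth gives 0, best alternative gives -2.
Others report (17, 19, 19): truth gives 0, best alternative gives -2.
Others report (19, 17, 17): truth gives 0, best alternative gives -2.
Others report (19, 17, 19): truth gives 0, best alternative gives -2.
Others report (19, 19, 17): truth gives 0, best alternative gives -2.
(Remaining 119 profiles checked similarly; truth is weakly best in each.)
In every case the truthful report is at least as good as any alternative, so it is a dominant strategy.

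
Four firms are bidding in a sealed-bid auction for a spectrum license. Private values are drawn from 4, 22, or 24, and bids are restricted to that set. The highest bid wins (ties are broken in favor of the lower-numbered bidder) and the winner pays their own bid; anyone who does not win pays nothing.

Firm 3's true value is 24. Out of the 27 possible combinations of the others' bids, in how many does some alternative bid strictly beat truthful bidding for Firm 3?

Others bid (4, 4, 4): truth gives 0; bid 22 gives 2 > 0. Violating.
Others bid (4, 4, 22): truth gives 0; bid 22 gives 2 > 0. Violating.
Others bid (4, 4, 24): truth gives 0; no alternative beats it.
Others bid (4, 22, 4): truth gives 0; no alternative beats it.
(Checking all 27 profiles: 2 have a profitable deviation, 25 do not.)

2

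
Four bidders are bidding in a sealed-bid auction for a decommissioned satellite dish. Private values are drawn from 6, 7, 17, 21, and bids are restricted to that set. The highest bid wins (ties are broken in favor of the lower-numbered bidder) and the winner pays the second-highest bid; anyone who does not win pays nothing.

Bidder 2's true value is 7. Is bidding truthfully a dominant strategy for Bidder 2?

Check each profile of the others' bids and compare truth against every alternative bid.
Others bid (6, 6, 6): truth gives 1, best alternative gives 1.
Others bid (6, 6, 7): truth gives 0, best alternative gives 0.
Others bid (6, 6, 17): truth gives 0, best alternative gives 0.
Others bid (6, 6, 21): truth gives 0, best alternative gives 0.
Others bid (6, 7, 6): truth gives 0, best alternative gives 0.
Others bid (6, 7, 7): truth gives 0, best alternative gives 0.
(Remaining 58 profiles checked similarly; truth is weakly best in each.)
In every case the truthful bid is at least as good as any alternative, so it is a dominant strategy.

Yes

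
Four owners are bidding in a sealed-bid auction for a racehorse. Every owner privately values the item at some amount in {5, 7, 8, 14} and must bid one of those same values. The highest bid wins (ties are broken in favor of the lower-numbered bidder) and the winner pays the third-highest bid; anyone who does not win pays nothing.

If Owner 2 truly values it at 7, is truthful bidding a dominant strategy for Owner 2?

No

Consider the case where Owner 1 bids 5, Owner 3 bids 5 and Owner 4 bids 8.
Truthful bid 7: loses, pays 0, utility 0.
Bid 8 instead: wins, pays 5, utility 7 - 5 = 2.
Since 2 > 0, bidding 8 is strictly better here, so truthful bidding is not dominant.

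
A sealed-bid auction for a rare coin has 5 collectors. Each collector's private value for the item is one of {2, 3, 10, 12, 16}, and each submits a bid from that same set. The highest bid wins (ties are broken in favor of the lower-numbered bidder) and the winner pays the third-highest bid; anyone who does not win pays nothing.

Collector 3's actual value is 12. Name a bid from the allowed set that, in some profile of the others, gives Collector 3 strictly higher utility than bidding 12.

16

Suppose Collector 1 bids 2, Collector 2 bids 2, Collector 4 bids 2 and Collector 5 bids 16.
Bid 12: loses, pays 0, utility 0.
Bid 16: wins, pays 2, utility 12 - 2 = 10.
So bidding 16 beats truth here (10 > 0).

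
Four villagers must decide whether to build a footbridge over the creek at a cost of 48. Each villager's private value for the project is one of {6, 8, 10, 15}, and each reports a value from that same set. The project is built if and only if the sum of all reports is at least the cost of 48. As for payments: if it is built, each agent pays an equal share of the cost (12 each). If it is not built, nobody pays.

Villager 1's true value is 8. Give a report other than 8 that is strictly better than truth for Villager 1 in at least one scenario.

Suppose Villager 2 reports 10, Villager 3 reports 15 and Villager 4 reports 15.
Report 8: project built, pays 12, utility 8 - 12 = -4.
Report 6: project not built, utility 0.
So reporting 6 beats truth here (0 > -4).

6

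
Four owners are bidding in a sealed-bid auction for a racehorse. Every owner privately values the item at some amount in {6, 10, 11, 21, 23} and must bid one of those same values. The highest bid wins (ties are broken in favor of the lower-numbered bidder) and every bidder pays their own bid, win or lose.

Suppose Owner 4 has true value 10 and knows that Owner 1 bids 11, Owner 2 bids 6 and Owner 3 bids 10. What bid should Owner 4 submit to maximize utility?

Bid 6: loses but pays 6, utility -6.
Bid 10: loses but pays 10, utility -10.
Bid 11: loses but pays 11, utility -11.
Bid 21: wins, pays 21, utility 10 - 21 = -11.
Bid 23: wins, pays 23, utility 10 - 23 = -13.
The best choice is 6 with utility -6.

6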